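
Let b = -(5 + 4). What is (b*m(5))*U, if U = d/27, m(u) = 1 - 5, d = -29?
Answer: -116/3 ≈ -38.667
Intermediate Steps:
m(u) = -4
U = -29/27 ≈ -1.0741
b = -9 (b = -1*9 = -9)
(b*m(5))*U = -9*(-4)*(-29/27) = 36*(-29/27) = -116/3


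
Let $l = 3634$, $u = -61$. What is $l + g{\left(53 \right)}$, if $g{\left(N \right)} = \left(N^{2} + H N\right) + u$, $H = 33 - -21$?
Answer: $9244$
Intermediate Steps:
$H = 54$ ($H = 33 + 21 = 54$)
$g{\left(N \right)} = -61 + N^{2} + 54 N$ ($g{\left(N \right)} = \left(N^{2} + 54 N\right) - 61 = -61 + N^{2} + 54 N$)
$l + g{\left(53 \right)} = 3634 + \left(-61 + 53^{2} + 54 \cdot 53\right) = 3634 + \left(-61 + 2809 + 2862\right) = 3634 + 5610 = 9244$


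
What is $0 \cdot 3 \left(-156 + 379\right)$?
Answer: $0$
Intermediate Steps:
$0 \cdot 3 \left(-156 + 379\right) = 0 \cdot 223 = 0$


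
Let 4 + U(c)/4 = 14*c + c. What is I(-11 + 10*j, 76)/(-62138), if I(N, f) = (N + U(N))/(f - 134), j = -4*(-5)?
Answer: 397/124276 ≈ 0.0031945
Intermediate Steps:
j = 20
U(c) = -16 + 60*c (U(c) = -16 + 4*(14*c + c) = -16 + 4*(15*c) = -16 + 60*c)
I(N, f) = (-16 + 61*N)/(-134 + f) (I(N, f) = (N + (-16 + 60*N))/(f - 134) = (-16 + 61*N)/(-134 + f))
I(-11 + 10*j, 76)/(-62138) = ((-16 + 61*(-11 + 10*20))/(-134 + 76))/(-62138) = ((-16 + 61*(-11 + 200))/(-58))*(-1/62138) = -(-16 + 61*189)/58*(-1/62138) = -(-16 + 11529)/58*(-1/62138) = -1/58*11513*(-1/62138) = -397/2*(-1/62138) = 397/124276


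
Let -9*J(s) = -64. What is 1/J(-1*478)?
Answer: 9/64 ≈ 0.14063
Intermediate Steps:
J(s) = 64/9 (J(s) = -⅑*(-64) = 64/9)
1/J(-1*478) = 1/(64/9) = 9/64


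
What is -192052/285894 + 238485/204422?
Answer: 2065841189/4174501662 ≈ 0.49487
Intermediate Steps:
-192052/285894 + 238485/204422 = -192052*1/285894 + 238485*(1/204422) = -13718/20421 + 238485/204422 = 2065841189/4174501662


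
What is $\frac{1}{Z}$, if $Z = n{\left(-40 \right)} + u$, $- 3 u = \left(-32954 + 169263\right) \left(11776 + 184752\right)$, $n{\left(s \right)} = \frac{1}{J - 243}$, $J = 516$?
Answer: $- \frac{91}{812585566277} \approx -1.1199 \cdot 10^{-10}$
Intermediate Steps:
$n{\left(s \right)} = \frac{1}{273}$ ($n{\left(s \right)} = \frac{1}{516 - 243} = \frac{1}{273}$)
$u = - \frac{26788535152}{3}$ ($u = - \frac{\left(-32954 + 169263\right) \left(11776 + 184752\right)}{3} = - \frac{136309 \cdot 196528}{3} = \left(- \frac{1}{3}\right) 26788535152 = - \frac{26788535152}{3} \approx -8.9295 \cdot 10^{9}$)
$Z = - \frac{812585566277}{91}$ ($Z = \frac{1}{273} - \frac{26788535152}{3} = - \frac{812585566277}{91} \approx -8.9295 \cdot 10^{9}$)
$\frac{1}{Z} = \frac{1}{- \frac{812585566277}{91}} = - \frac{91}{812585566277}$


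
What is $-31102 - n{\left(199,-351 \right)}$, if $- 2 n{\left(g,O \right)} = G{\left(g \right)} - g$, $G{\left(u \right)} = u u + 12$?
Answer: $-11395$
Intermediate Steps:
$G{\left(u \right)} = 12 + u^{2}$ ($G{\left(u \right)} = u^{2} + 12 = 12 + u^{2}$)
$n{\left(g,O \right)} = -6 + \frac{g}{2} - \frac{g^{2}}{2}$ ($n{\left(g,O \right)} = - \frac{\left(12 + g^{2}\right) - g}{2} = - \frac{12 + g^{2} - g}{2} = -6 + \frac{g}{2} - \frac{g^{2}}{2}$)
$-31102 - n{\left(199,-351 \right)} = -31102 - \left(-6 + \frac{1}{2} \cdot 199 - \frac{199^{2}}{2}\right) = -31102 - \left(-6 + \frac{199}{2} - \frac{39601}{2}\right) = -31102 - -19707 = -31102 + 19707 = -11395$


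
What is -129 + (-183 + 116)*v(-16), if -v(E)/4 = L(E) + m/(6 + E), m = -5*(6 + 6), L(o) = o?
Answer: -2809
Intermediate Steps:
m = -60 (m = -5*12 = -60)
v(E) = -4*E + 240/(6 + E) (v(E) = -4*(E - 60/(6 + E)) = -4*E + 240/(6 + E))
-129 + (-183 + 116)*v(-16) = -129 + (-183 + 116)*(4*(60 - 1*(-16)² - 6*(-16))/(6 - 16)) = -129 - 268*(60 - 1*256 + 96)/(-10) = -129 - 268*(-1)*(60 - 256 + 96)/10 = -129 - 268*(-1)*(-100)/10 = -129 - 67*40 = -129 - 2680 = -2809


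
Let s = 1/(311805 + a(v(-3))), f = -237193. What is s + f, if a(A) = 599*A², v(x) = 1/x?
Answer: -665763748883/2806844 ≈ -2.3719e+5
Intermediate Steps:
s = 9/2806844 (s = 1/(311805 + 599*(1/(-3))²) = 1/(311805 + 599*(-⅓)²) = 1/(311805 + 599*(⅑)) = 1/(311805 + 599/9) = 1/(2806844/9) = 9/2806844 ≈ 3.2064e-6)
s + f = 9/2806844 - 237193 = -665763748883/2806844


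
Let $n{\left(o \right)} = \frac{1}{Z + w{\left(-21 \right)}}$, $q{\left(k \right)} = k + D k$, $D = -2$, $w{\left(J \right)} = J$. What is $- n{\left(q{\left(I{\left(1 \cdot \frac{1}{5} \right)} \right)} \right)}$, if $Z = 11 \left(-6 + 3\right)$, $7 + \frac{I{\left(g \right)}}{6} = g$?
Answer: $\frac{1}{54} \approx 0.018519$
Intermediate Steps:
$I{\left(g \right)} = -42 + 6 g$
$q{\left(k \right)} = - k$ ($q{\left(k \right)} = k - 2 k = - k$)
$Z = -33$ ($Z = 11 \left(-3\right) = -33$)
$n{\left(o \right)} = - \frac{1}{54}$ ($n{\left(o \right)} = \frac{1}{-33 - 21} = \frac{1}{-54} = - \frac{1}{54}$)
$- n{\left(q{\left(I{\left(1 \cdot \frac{1}{5} \right)} \right)} \right)} = \left(-1\right) \left(- \frac{1}{54}\right) = \frac{1}{54}$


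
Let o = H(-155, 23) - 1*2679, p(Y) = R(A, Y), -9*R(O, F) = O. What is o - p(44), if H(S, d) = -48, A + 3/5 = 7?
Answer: -122683/45 ≈ -2726.3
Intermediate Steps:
A = 32/5 (A = -3/5 + 7 = 32/5 ≈ 6.4000)
R(O, F) = -O/9
p(Y) = -32/45 (p(Y) = -1/9*32/5 = -32/45)
o = -2727 (o = -48 - 1*2679 = -48 - 2679 = -2727)
o - p(44) = -2727 - 1*(-32/45) = -2727 + 32/45 = -122683/45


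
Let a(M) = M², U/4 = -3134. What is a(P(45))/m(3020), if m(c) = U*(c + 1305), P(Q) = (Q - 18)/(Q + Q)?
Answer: -9/5421820000 ≈ -1.6600e-9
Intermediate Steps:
U = -12536 (U = 4*(-3134) = -12536)
P(Q) = (-18 + Q)/(2*Q) (P(Q) = (-18 + Q)/((2*Q)) = (-18 + Q)*(1/(2*Q)) = (-18 + Q)/(2*Q))
m(c) = -16359480 - 12536*c (m(c) = -12536*(c + 1305) = -12536*(1305 + c) = -16359480 - 12536*c)
a(P(45))/m(3020) = ((½)*(-18 + 45)/45)²/(-16359480 - 12536*3020) = ((½)*(1/45)*27)²/(-16359480 - 37858720) = (3/10)²/(-54218200) = (9/100)*(-1/54218200) = -9/5421820000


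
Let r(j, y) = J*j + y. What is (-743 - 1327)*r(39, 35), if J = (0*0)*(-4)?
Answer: -72450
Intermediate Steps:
J = 0 (J = 0*(-4) = 0)
r(j, y) = y (r(j, y) = 0*j + y = 0 + y = y)
(-743 - 1327)*r(39, 35) = (-743 - 1327)*35 = -2070*35 = -72450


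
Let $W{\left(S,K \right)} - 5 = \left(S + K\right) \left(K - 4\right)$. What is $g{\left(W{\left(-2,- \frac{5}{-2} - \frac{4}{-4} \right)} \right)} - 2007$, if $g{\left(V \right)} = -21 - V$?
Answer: $- \frac{8129}{4} \approx -2032.3$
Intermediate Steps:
$W{\left(S,K \right)} = 5 + \left(-4 + K\right) \left(K + S\right)$ ($W{\left(S,K \right)} = 5 + \left(S + K\right) \left(K - 4\right) = 5 + \left(K + S\right) \left(-4 + K\right) = 5 + \left(-4 + K\right) \left(K + S\right)$)
$g{\left(W{\left(-2,- \frac{5}{-2} - \frac{4}{-4} \right)} \right)} - 2007 = \left(-21 - \left(5 + \left(- \frac{5}{-2} - \frac{4}{-4}\right)^{2} - 4 \left(- \frac{5}{-2} - \frac{4}{-4}\right) - -8 + \left(- \frac{5}{-2} - \frac{4}{-4}\right) \left(-2\right)\right)\right) - 2007 = \left(-21 - \left(5 + \left(\left(-5\right) \left(- \frac{1}{2}\right) - -1\right)^{2} - 4 \left(\left(-5\right) \left(- \frac{1}{2}\right) - -1\right) + 8 + \left(\left(-5\right) \left(- \frac{1}{2}\right) - -1\right) \left(-2\right)\right)\right) - 2007 = \left(-21 - \left(5 + \left(\frac{5}{2} + 1\right)^{2} - 4 \left(\frac{5}{2} + 1\right) + 8 + \left(\frac{5}{2} + 1\right) \left(-2\right)\right)\right) - 2007 = \left(-21 - \left(5 + \left(\frac{7}{2}\right)^{2} - 14 + 8 + \frac{7}{2} \left(-2\right)\right)\right) - 2007 = \left(-21 - \left(5 + \frac{49}{4} - 14 + 8 - 7\right)\right) - 2007 = \left(-21 - \frac{17}{4}\right) - 2007 = - \frac{101}{4} - 2007 = - \frac{8129}{4}$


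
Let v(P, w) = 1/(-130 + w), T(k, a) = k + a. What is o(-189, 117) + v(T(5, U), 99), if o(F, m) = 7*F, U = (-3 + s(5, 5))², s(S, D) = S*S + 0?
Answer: -41014/31 ≈ -1323.0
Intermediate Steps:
s(S, D) = S² (s(S, D) = S² + 0 = S²)
U = 484 (U = (-3 + 5²)² = (-3 + 25)² = 22² = 484)
T(k, a) = a + k
o(-189, 117) + v(T(5, U), 99) = 7*(-189) + 1/(-130 + 99) = -1323 + 1/(-31) = -1323 - 1/31 = -41014/31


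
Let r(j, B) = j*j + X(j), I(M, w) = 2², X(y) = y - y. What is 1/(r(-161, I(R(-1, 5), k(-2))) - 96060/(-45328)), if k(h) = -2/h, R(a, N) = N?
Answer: 11332/293760787 ≈ 3.8576e-5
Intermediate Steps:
X(y) = 0
I(M, w) = 4
r(j, B) = j² (r(j, B) = j*j + 0 = j² + 0 = j²)
1/(r(-161, I(R(-1, 5), k(-2))) - 96060/(-45328)) = 1/((-161)² - 96060/(-45328)) = 1/(25921 - 96060*(-1/45328)) = 1/(25921 + 24015/11332) = 1/(293760787/11332) = 11332/293760787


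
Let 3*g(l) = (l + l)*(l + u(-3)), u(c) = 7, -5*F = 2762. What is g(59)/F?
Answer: -6490/1381 ≈ -4.6995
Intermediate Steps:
F = -2762/5 (F = -⅕*2762 = -2762/5 ≈ -552.40)
g(l) = 2*l*(7 + l)/3 (g(l) = ((l + l)*(l + 7))/3 = ((2*l)*(7 + l))/3 = (2*l*(7 + l))/3 = 2*l*(7 + l)/3)
g(59)/F = ((⅔)*59*(7 + 59))/(-2762/5) = ((⅔)*59*66)*(-5/2762) = 2596*(-5/2762) = -6490/1381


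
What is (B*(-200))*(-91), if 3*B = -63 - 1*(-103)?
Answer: 728000/3 ≈ 2.4267e+5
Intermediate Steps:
B = 40/3 (B = (-63 - 1*(-103))/3 = (-63 + 103)/3 = (1/3)*40 = 40/3 ≈ 13.333)
(B*(-200))*(-91) = ((40/3)*(-200))*(-91) = -8000/3*(-91) = 728000/3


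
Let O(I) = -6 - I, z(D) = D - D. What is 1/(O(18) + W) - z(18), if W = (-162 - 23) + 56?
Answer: -1/153 ≈ -0.0065359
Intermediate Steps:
z(D) = 0
W = -129 (W = -185 + 56 = -129)
1/(O(18) + W) - z(18) = 1/((-6 - 1*18) - 129) - 1*0 = 1/((-6 - 18) - 129) + 0 = 1/(-24 - 129) + 0 = 1/(-153) + 0 = -1/153 + 0 = -1/153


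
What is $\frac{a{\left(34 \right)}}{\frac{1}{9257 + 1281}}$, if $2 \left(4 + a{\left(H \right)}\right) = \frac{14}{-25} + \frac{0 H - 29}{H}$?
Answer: $- \frac{42157269}{850} \approx -49597.0$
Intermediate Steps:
$a{\left(H \right)} = - \frac{107}{25} - \frac{29}{2 H}$ ($a{\left(H \right)} = -4 + \frac{\frac{14}{-25} + \frac{0 H - 29}{H}}{2} = -4 + \frac{14 \left(- \frac{1}{25}\right) + \frac{0 - 29}{H}}{2} = -4 + \frac{- \frac{14}{25} - \frac{29}{H}}{2} = -4 - \left(\frac{7}{25} + \frac{29}{2 H}\right) = - \frac{107}{25} - \frac{29}{2 H}$)
$\frac{a{\left(34 \right)}}{\frac{1}{9257 + 1281}} = \frac{\frac{1}{50} \cdot \frac{1}{34} \left(-725 - 7276\right)}{\frac{1}{9257 + 1281}} = \frac{\frac{1}{50} \cdot \frac{1}{34} \left(-725 - 7276\right)}{\frac{1}{10538}} = \frac{1}{50} \cdot \frac{1}{34} \left(-8001\right) \frac{1}{\frac{1}{10538}} = \left(- \frac{8001}{1700}\right) 10538 = - \frac{42157269}{850}$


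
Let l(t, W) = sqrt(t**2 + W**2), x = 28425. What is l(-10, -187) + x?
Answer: 28425 + sqrt(35069) ≈ 28612.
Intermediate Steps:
l(t, W) = sqrt(W**2 + t**2)
l(-10, -187) + x = sqrt((-187)**2 + (-10)**2) + 28425 = sqrt(34969 + 100) + 28425 = sqrt(35069) + 28425 = 28425 + sqrt(35069)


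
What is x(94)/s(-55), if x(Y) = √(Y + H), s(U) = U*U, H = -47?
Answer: √47/3025 ≈ 0.0022663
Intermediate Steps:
s(U) = U²
x(Y) = √(-47 + Y) (x(Y) = √(Y - 47) = √(-47 + Y))
x(94)/s(-55) = √(-47 + 94)/((-55)²) = √47/3025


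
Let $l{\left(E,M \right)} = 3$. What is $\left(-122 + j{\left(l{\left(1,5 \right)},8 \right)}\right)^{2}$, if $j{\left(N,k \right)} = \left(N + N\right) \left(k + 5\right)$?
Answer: $1936$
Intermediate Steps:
$j{\left(N,k \right)} = 2 N \left(5 + k\right)$
$\left(-122 + j{\left(l{\left(1,5 \right)},8 \right)}\right)^{2} = \left(-122 + 2 \cdot 3 \left(5 + 8\right)\right)^{2} = \left(-122 + 2 \cdot 3 \cdot 13\right)^{2} = \left(-122 + 78\right)^{2} = \left(-44\right)^{2} = 1936$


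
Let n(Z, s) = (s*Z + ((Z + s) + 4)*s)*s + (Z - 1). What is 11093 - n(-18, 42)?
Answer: -6528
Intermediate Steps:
n(Z, s) = -1 + Z + s*(Z*s + s*(4 + Z + s)) (n(Z, s) = (Z*s + (4 + Z + s)*s)*s + (-1 + Z) = (Z*s + s*(4 + Z + s))*s + (-1 + Z) = s*(Z*s + s*(4 + Z + s)) + (-1 + Z) = -1 + Z + s*(Z*s + s*(4 + Z + s)))
11093 - n(-18, 42) = 11093 - (-1 - 18 + 42³ + 4*42² + 2*(-18)*42²) = 11093 - (-1 - 18 + 74088 + 4*1764 + 2*(-18)*1764) = 11093 - (-1 - 18 + 74088 + 7056 - 63504) = 11093 - 1*17621 = 11093 - 17621 = -6528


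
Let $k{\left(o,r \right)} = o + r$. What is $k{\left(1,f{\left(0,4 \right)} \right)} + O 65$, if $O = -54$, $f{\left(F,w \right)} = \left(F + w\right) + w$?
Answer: $-3501$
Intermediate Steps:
$f{\left(F,w \right)} = F + 2 w$
$k{\left(1,f{\left(0,4 \right)} \right)} + O 65 = \left(1 + \left(0 + 2 \cdot 4\right)\right) - 3510 = \left(1 + \left(0 + 8\right)\right) - 3510 = \left(1 + 8\right) - 3510 = 9 - 3510 = -3501$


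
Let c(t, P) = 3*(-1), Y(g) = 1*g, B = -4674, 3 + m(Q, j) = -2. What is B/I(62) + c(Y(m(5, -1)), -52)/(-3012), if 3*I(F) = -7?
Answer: 14078095/7028 ≈ 2003.1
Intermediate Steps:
m(Q, j) = -5 (m(Q, j) = -3 - 2 = -5)
I(F) = -7/3 (I(F) = (⅓)*(-7) = -7/3)
Y(g) = g
c(t, P) = -3
B/I(62) + c(Y(m(5, -1)), -52)/(-3012) = -4674/(-7/3) - 3/(-3012) = -4674*(-3/7) - 3*(-1/3012) = 14022/7 + 1/1004 = 14078095/7028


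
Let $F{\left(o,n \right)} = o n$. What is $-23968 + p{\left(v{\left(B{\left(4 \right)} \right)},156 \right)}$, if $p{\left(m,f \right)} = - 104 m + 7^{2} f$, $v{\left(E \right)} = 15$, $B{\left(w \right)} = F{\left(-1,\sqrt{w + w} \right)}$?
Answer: $-17884$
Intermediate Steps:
$F{\left(o,n \right)} = n o$
$B{\left(w \right)} = - \sqrt{2} \sqrt{w}$ ($B{\left(w \right)} = \sqrt{w + w} \left(-1\right) = \sqrt{2 w} \left(-1\right) = \sqrt{2} \sqrt{w} \left(-1\right) = - \sqrt{2} \sqrt{w}$)
$p{\left(m,f \right)} = - 104 m + 49 f$
$-23968 + p{\left(v{\left(B{\left(4 \right)} \right)},156 \right)} = -23968 + \left(\left(-104\right) 15 + 49 \cdot 156\right) = -23968 + \left(-1560 + 7644\right) = -23968 + 6084 = -17884$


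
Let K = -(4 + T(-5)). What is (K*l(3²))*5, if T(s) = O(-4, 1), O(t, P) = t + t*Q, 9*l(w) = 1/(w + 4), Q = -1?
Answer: -20/117 ≈ -0.17094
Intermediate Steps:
l(w) = 1/(9*(4 + w)) (l(w) = 1/(9*(w + 4)) = 1/(9*(4 + w)))
O(t, P) = 0 (O(t, P) = t + t*(-1) = t - t = 0)
T(s) = 0
K = -4 (K = -(4 + 0) = -1*4 = -4)
(K*l(3²))*5 = -4/(9*(4 + 3²))*5 = -4/(9*(4 + 9))*5 = -4/(9*13)*5 = -4*1/117*5 = -4/117*5 = -20/117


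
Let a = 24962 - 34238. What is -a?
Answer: 9276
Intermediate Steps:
a = -9276
-a = -1*(-9276) = 9276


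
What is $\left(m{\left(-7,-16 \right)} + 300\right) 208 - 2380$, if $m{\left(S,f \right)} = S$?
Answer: $58564$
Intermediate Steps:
$\left(m{\left(-7,-16 \right)} + 300\right) 208 - 2380 = \left(-7 + 300\right) 208 - 2380 = 293 \cdot 208 + \left(-184712 + 182332\right) = 60944 - 2380 = 58564$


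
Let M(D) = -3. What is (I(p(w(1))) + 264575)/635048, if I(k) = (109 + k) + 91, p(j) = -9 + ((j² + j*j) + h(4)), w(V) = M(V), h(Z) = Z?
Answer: 66197/158762 ≈ 0.41696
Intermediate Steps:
w(V) = -3
p(j) = -5 + 2*j² (p(j) = -9 + ((j² + j*j) + 4) = -9 + ((j² + j²) + 4) = -9 + (2*j² + 4) = -9 + (4 + 2*j²) = -5 + 2*j²)
I(k) = 200 + k
(I(p(w(1))) + 264575)/635048 = ((200 + (-5 + 2*(-3)²)) + 264575)/635048 = ((200 + (-5 + 2*9)) + 264575)*(1/635048) = ((200 + (-5 + 18)) + 264575)*(1/635048) = ((200 + 13) + 264575)*(1/635048) = (213 + 264575)*(1/635048) = 264788*(1/635048) = 66197/158762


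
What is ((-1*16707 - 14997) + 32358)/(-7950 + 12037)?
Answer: 654/4087 ≈ 0.16002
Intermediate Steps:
((-1*16707 - 14997) + 32358)/(-7950 + 12037) = ((-16707 - 14997) + 32358)/4087 = (-31704 + 32358)*(1/4087) = 654*(1/4087) = 654/4087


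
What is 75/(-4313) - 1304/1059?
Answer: -5703577/4567467 ≈ -1.2487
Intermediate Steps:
75/(-4313) - 1304/1059 = 75*(-1/4313) - 1304*1/1059 = -75/4313 - 1304/1059 = -5703577/4567467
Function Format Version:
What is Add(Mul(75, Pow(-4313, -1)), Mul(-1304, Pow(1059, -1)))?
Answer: Rational(-5703577, 4567467) ≈ -1.2487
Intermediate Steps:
Add(Mul(75, Pow(-4313, -1)), Mul(-1304, Pow(1059, -1))) = Add(Mul(75, Rational(-1, 4313)), Mul(-1304, Rational(1, 1059))) = Add(Rational(-75, 4313), Rational(-1304, 1059)) = Rational(-5703577, 4567467)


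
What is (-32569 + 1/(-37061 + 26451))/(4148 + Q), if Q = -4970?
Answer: 115185697/2907140 ≈ 39.622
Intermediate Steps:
(-32569 + 1/(-37061 + 26451))/(4148 + Q) = (-32569 + 1/(-37061 + 26451))/(4148 - 4970) = (-32569 + 1/(-10610))/(-822) = (-32569 - 1/10610)*(-1/822) = -345557091/10610*(-1/822) = 115185697/2907140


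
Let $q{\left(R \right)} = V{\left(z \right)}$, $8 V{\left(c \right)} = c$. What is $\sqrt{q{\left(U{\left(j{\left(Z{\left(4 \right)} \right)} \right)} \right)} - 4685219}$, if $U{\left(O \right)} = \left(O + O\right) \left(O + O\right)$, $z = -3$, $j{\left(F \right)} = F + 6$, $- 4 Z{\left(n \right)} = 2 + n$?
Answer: $\frac{i \sqrt{74963510}}{4} \approx 2164.5 i$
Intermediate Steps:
$Z{\left(n \right)} = - \frac{1}{2} - \frac{n}{4}$ ($Z{\left(n \right)} = - \frac{2 + n}{4} = - \frac{1}{2} - \frac{n}{4}$)
$j{\left(F \right)} = 6 + F$
$V{\left(c \right)} = \frac{c}{8}$
$U{\left(O \right)} = 4 O^{2}$ ($U{\left(O \right)} = 2 O 2 O = 4 O^{2}$)
$q{\left(R \right)} = - \frac{3}{8}$ ($q{\left(R \right)} = \frac{1}{8} \left(-3\right) = - \frac{3}{8}$)
$\sqrt{q{\left(U{\left(j{\left(Z{\left(4 \right)} \right)} \right)} \right)} - 4685219} = \sqrt{- \frac{3}{8} - 4685219} = \sqrt{- \frac{37481755}{8}} = \frac{i \sqrt{74963510}}{4}$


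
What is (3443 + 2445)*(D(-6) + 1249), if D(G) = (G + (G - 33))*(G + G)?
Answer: 10533632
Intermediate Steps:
D(G) = 2*G*(-33 + 2*G) (D(G) = (G + (-33 + G))*(2*G) = (-33 + 2*G)*(2*G) = 2*G*(-33 + 2*G))
(3443 + 2445)*(D(-6) + 1249) = (3443 + 2445)*(2*(-6)*(-33 + 2*(-6)) + 1249) = 5888*(2*(-6)*(-33 - 12) + 1249) = 5888*(2*(-6)*(-45) + 1249) = 5888*(540 + 1249) = 5888*1789 = 10533632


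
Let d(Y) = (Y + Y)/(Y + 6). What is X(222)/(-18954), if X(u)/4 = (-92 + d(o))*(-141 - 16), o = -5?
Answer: -10676/3159 ≈ -3.3796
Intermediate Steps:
d(Y) = 2*Y/(6 + Y) (d(Y) = (2*Y)/(6 + Y) = 2*Y/(6 + Y))
X(u) = 64056 (X(u) = 4*((-92 + 2*(-5)/(6 - 5))*(-141 - 16)) = 4*((-92 + 2*(-5)/1)*(-157)) = 4*((-92 + 2*(-5)*1)*(-157)) = 4*((-92 - 10)*(-157)) = 4*(-102*(-157)) = 4*16014 = 64056)
X(222)/(-18954) = 64056/(-18954) = 64056*(-1/18954) = -10676/3159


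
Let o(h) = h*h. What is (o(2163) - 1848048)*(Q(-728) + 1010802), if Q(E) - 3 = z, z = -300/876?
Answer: 208860578133540/73 ≈ 2.8611e+12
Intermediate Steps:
z = -25/73 (z = -300*1/876 = -25/73 ≈ -0.34247)
Q(E) = 194/73 (Q(E) = 3 - 25/73 = 194/73)
o(h) = h²
(o(2163) - 1848048)*(Q(-728) + 1010802) = (2163² - 1848048)*(194/73 + 1010802) = (4678569 - 1848048)*(73788740/73) = 2830521*(73788740/73) = 208860578133540/73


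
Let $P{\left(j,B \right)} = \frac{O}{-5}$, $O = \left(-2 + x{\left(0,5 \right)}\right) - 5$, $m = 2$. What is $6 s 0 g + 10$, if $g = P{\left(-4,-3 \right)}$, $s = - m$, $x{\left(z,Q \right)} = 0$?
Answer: $10$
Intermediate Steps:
$O = -7$ ($O = \left(-2 + 0\right) - 5 = -2 - 5 = -7$)
$s = -2$ ($s = \left(-1\right) 2 = -2$)
$P{\left(j,B \right)} = \frac{7}{5}$ ($P{\left(j,B \right)} = - \frac{7}{-5} = \left(-7\right) \left(- \frac{1}{5}\right) = \frac{7}{5}$)
$g = \frac{7}{5} \approx 1.4$
$6 s 0 g + 10 = 6 \left(-2\right) 0 \cdot \frac{7}{5} + 10 = \left(-12\right) 0 \cdot \frac{7}{5} + 10 = 0 \cdot \frac{7}{5} + 10 = 0 + 10 = 10$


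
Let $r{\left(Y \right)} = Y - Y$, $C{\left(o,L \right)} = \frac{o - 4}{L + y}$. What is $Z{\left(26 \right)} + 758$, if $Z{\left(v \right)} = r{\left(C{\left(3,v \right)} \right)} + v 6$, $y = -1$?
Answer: $914$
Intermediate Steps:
$C{\left(o,L \right)} = \frac{-4 + o}{-1 + L}$ ($C{\left(o,L \right)} = \frac{o - 4}{L - 1} = \frac{-4 + o}{-1 + L}$)
$r{\left(Y \right)} = 0$
$Z{\left(v \right)} = 6 v$ ($Z{\left(v \right)} = 0 + v 6 = 0 + 6 v = 6 v$)
$Z{\left(26 \right)} + 758 = 6 \cdot 26 + 758 = 156 + 758 = 914$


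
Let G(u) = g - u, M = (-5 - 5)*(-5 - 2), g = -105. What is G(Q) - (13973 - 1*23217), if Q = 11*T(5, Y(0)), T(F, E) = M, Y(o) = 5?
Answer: 8369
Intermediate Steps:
M = 70 (M = -10*(-7) = 70)
T(F, E) = 70
Q = 770 (Q = 11*70 = 770)
G(u) = -105 - u
G(Q) - (13973 - 1*23217) = (-105 - 1*770) - (13973 - 1*23217) = (-105 - 770) - (13973 - 23217) = -875 - 1*(-9244) = -875 + 9244 = 8369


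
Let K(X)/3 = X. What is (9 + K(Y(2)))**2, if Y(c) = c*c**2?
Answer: 1089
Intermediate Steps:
Y(c) = c**3
K(X) = 3*X
(9 + K(Y(2)))**2 = (9 + 3*2**3)**2 = (9 + 3*8)**2 = (9 + 24)**2 = 33**2 = 1089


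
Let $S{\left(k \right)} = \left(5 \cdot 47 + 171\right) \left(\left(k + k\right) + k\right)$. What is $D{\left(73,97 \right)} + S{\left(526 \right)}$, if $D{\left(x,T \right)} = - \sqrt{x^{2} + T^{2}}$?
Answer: $640668 - \sqrt{14738} \approx 6.4055 \cdot 10^{5}$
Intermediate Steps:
$S{\left(k \right)} = 1218 k$ ($S{\left(k \right)} = \left(235 + 171\right) \left(2 k + k\right) = 406 \cdot 3 k = 1218 k$)
$D{\left(x,T \right)} = - \sqrt{T^{2} + x^{2}}$
$D{\left(73,97 \right)} + S{\left(526 \right)} = - \sqrt{97^{2} + 73^{2}} + 1218 \cdot 526 = - \sqrt{9409 + 5329} + 640668 = - \sqrt{14738} + 640668 = 640668 - \sqrt{14738}$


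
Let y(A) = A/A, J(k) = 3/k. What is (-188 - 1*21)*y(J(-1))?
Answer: -209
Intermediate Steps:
y(A) = 1
(-188 - 1*21)*y(J(-1)) = (-188 - 1*21)*1 = (-188 - 21)*1 = -209*1 = -209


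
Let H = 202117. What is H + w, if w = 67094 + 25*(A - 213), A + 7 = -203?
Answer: 258636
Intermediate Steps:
A = -210 (A = -7 - 203 = -210)
w = 56519 (w = 67094 + 25*(-210 - 213) = 67094 + 25*(-423) = 67094 - 10575 = 56519)
H + w = 202117 + 56519 = 258636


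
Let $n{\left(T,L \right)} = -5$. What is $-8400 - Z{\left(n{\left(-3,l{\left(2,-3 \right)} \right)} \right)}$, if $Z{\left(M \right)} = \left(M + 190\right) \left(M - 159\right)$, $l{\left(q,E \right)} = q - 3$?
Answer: $21940$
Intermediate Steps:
$l{\left(q,E \right)} = -3 + q$ ($l{\left(q,E \right)} = q - 3 = -3 + q$)
$Z{\left(M \right)} = \left(-159 + M\right) \left(190 + M\right)$ ($Z{\left(M \right)} = \left(190 + M\right) \left(-159 + M\right) = \left(-159 + M\right) \left(190 + M\right)$)
$-8400 - Z{\left(n{\left(-3,l{\left(2,-3 \right)} \right)} \right)} = -8400 - \left(-30210 + \left(-5\right)^{2} + 31 \left(-5\right)\right) = -8400 - \left(-30210 + 25 - 155\right) = -8400 - -30340 = -8400 + 30340 = 21940$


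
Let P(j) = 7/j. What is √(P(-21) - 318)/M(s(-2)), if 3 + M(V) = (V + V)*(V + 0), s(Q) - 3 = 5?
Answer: I*√2865/375 ≈ 0.14274*I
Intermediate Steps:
s(Q) = 8 (s(Q) = 3 + 5 = 8)
M(V) = -3 + 2*V² (M(V) = -3 + (V + V)*(V + 0) = -3 + (2*V)*V = -3 + 2*V²)
√(P(-21) - 318)/M(s(-2)) = √(7/(-21) - 318)/(-3 + 2*8²) = √(7*(-1/21) - 318)/(-3 + 2*64) = √(-⅓ - 318)/(-3 + 128) = √(-955/3)/125 = (I*√2865/3)*(1/125) = I*√2865/375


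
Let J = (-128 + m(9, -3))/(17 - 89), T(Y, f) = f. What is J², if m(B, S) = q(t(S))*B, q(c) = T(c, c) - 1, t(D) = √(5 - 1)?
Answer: 14161/5184 ≈ 2.7317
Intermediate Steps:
t(D) = 2 (t(D) = √4 = 2)
q(c) = -1 + c (q(c) = c - 1 = -1 + c)
m(B, S) = B (m(B, S) = (-1 + 2)*B = 1*B = B)
J = 119/72 (J = (-128 + 9)/(17 - 89) = -119/(-72) = -119*(-1/72) = 119/72 ≈ 1.6528)
J² = (119/72)² = 14161/5184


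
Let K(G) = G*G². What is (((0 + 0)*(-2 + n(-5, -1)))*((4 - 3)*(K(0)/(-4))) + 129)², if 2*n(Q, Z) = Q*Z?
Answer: 16641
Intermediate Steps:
K(G) = G³
n(Q, Z) = Q*Z/2 (n(Q, Z) = (Q*Z)/2 = Q*Z/2)
(((0 + 0)*(-2 + n(-5, -1)))*((4 - 3)*(K(0)/(-4))) + 129)² = (((0 + 0)*(-2 + (½)*(-5)*(-1)))*((4 - 3)*(0³/(-4))) + 129)² = ((0*(-2 + 5/2))*(1*(0*(-¼))) + 129)² = ((0*(½))*(1*0) + 129)² = (0*0 + 129)² = (0 + 129)² = 129² = 16641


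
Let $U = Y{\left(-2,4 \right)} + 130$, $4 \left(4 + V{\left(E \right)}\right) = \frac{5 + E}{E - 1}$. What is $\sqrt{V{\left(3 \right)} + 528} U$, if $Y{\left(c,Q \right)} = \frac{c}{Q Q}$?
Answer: $\frac{5195 \sqrt{21}}{8} \approx 2975.8$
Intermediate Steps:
$V{\left(E \right)} = -4 + \frac{5 + E}{4 \left(-1 + E\right)}$ ($V{\left(E \right)} = -4 + \frac{\left(5 + E\right) \frac{1}{E - 1}}{4} = -4 + \frac{\left(5 + E\right) \frac{1}{-1 + E}}{4} = -4 + \frac{\frac{1}{-1 + E} \left(5 + E\right)}{4} = -4 + \frac{5 + E}{4 \left(-1 + E\right)}$)
$Y{\left(c,Q \right)} = \frac{c}{Q^{2}}$
$U = \frac{1039}{8}$ ($U = - \frac{2}{16} + 130 = \left(-2\right) \frac{1}{16} + 130 = - \frac{1}{8} + 130 = \frac{1039}{8} \approx 129.88$)
$\sqrt{V{\left(3 \right)} + 528} U = \sqrt{\frac{3 \left(7 - 15\right)}{4 \left(-1 + 3\right)} + 528} \cdot \frac{1039}{8} = \sqrt{\frac{3 \left(7 - 15\right)}{4 \cdot 2} + 528} \cdot \frac{1039}{8} = \sqrt{\frac{3}{4} \cdot \frac{1}{2} \left(-8\right) + 528} \cdot \frac{1039}{8} = \sqrt{-3 + 528} \cdot \frac{1039}{8} = \sqrt{525} \cdot \frac{1039}{8} = 5 \sqrt{21} \cdot \frac{1039}{8} = \frac{5195 \sqrt{21}}{8}$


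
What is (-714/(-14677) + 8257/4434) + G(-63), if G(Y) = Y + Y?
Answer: -8075451203/65077818 ≈ -124.09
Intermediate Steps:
G(Y) = 2*Y
(-714/(-14677) + 8257/4434) + G(-63) = (-714/(-14677) + 8257/4434) + 2*(-63) = (-714*(-1/14677) + 8257*(1/4434)) - 126 = (714/14677 + 8257/4434) - 126 = 124353865/65077818 - 126 = -8075451203/65077818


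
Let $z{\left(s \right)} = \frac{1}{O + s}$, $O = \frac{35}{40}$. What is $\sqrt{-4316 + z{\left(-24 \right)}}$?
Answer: $\frac{2 i \sqrt{36929145}}{185} \approx 65.697 i$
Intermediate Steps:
$O = \frac{7}{8}$ ($O = 35 \cdot \frac{1}{40} = \frac{7}{8} \approx 0.875$)
$z{\left(s \right)} = \frac{1}{\frac{7}{8} + s}$
$\sqrt{-4316 + z{\left(-24 \right)}} = \sqrt{-4316 + \frac{8}{7 + 8 \left(-24\right)}} = \sqrt{-4316 + \frac{8}{7 - 192}} = \sqrt{-4316 + \frac{8}{-185}} = \sqrt{-4316 + 8 \left(- \frac{1}{185}\right)} = \sqrt{-4316 - \frac{8}{185}} = \sqrt{- \frac{798468}{185}} = \frac{2 i \sqrt{36929145}}{185}$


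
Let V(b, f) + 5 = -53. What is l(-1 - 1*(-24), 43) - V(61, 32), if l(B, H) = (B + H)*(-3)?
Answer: -140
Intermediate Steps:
V(b, f) = -58 (V(b, f) = -5 - 53 = -58)
l(B, H) = -3*B - 3*H
l(-1 - 1*(-24), 43) - V(61, 32) = (-3*(-1 - 1*(-24)) - 3*43) - 1*(-58) = (-3*(-1 + 24) - 129) + 58 = (-3*23 - 129) + 58 = (-69 - 129) + 58 = -198 + 58 = -140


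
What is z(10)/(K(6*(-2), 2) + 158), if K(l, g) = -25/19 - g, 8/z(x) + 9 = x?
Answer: 152/2939 ≈ 0.051718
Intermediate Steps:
z(x) = 8/(-9 + x)
K(l, g) = -25/19 - g (K(l, g) = -25*1/19 - g = -25/19 - g)
z(10)/(K(6*(-2), 2) + 158) = (8/(-9 + 10))/((-25/19 - 1*2) + 158) = (8/1)/((-25/19 - 2) + 158) = (8*1)/(-63/19 + 158) = 8/(2939/19) = 8*(19/2939) = 152/2939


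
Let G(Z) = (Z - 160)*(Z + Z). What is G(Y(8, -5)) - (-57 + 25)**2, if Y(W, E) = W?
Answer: -3456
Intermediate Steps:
G(Z) = 2*Z*(-160 + Z) (G(Z) = (-160 + Z)*(2*Z) = 2*Z*(-160 + Z))
G(Y(8, -5)) - (-57 + 25)**2 = 2*8*(-160 + 8) - (-57 + 25)**2 = 2*8*(-152) - 1*(-32)**2 = -2432 - 1*1024 = -2432 - 1024 = -3456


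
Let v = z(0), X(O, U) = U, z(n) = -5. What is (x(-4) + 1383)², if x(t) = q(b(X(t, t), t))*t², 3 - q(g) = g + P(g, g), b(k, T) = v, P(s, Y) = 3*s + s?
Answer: 3352561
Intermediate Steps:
P(s, Y) = 4*s
v = -5
b(k, T) = -5
q(g) = 3 - 5*g (q(g) = 3 - (g + 4*g) = 3 - 5*g)
x(t) = 28*t² (x(t) = (3 - 5*(-5))*t² = (3 + 25)*t² = 28*t²)
(x(-4) + 1383)² = (28*(-4)² + 1383)² = (28*16 + 1383)² = (448 + 1383)² = 1831² = 3352561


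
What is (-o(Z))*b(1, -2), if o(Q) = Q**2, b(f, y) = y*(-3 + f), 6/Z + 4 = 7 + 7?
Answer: -36/25 ≈ -1.4400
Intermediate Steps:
Z = 3/5 (Z = 6/(-4 + (7 + 7)) = 6/(-4 + 14) = 6/10 = 6*(1/10) = 3/5 ≈ 0.60000)
(-o(Z))*b(1, -2) = (-(3/5)**2)*(-2*(-3 + 1)) = (-1*9/25)*(-2*(-2)) = -9/25*4 = -36/25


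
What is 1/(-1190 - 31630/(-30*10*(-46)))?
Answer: -1380/1645363 ≈ -0.00083872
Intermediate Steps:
1/(-1190 - 31630/(-30*10*(-46))) = 1/(-1190 - 31630/((-300*(-46)))) = 1/(-1190 - 31630/13800) = 1/(-1190 - 31630*1/13800) = 1/(-1190 - 3163/1380) = 1/(-1645363/1380) = -1380/1645363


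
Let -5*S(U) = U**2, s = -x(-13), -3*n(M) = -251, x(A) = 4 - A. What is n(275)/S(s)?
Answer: -1255/867 ≈ -1.4475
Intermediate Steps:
n(M) = 251/3 (n(M) = -1/3*(-251) = 251/3)
s = -17 (s = -(4 - 1*(-13)) = -(4 + 13) = -1*17 = -17)
S(U) = -U**2/5
n(275)/S(s) = 251/(3*((-1/5*(-17)**2))) = 251/(3*((-1/5*289))) = 251/(3*(-289/5)) = (251/3)*(-5/289) = -1255/867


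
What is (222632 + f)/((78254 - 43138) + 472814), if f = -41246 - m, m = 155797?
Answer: 25589/507930 ≈ 0.050379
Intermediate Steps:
f = -197043 (f = -41246 - 1*155797 = -41246 - 155797 = -197043)
(222632 + f)/((78254 - 43138) + 472814) = (222632 - 197043)/((78254 - 43138) + 472814) = 25589/(35116 + 472814) = 25589/507930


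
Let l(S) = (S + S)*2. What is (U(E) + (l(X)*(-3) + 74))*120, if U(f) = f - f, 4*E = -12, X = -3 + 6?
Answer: 4560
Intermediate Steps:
X = 3
E = -3 (E = (¼)*(-12) = -3)
l(S) = 4*S (l(S) = (2*S)*2 = 4*S)
U(f) = 0
(U(E) + (l(X)*(-3) + 74))*120 = (0 + ((4*3)*(-3) + 74))*120 = (0 + (12*(-3) + 74))*120 = (0 + (-36 + 74))*120 = (0 + 38)*120 = 38*120 = 4560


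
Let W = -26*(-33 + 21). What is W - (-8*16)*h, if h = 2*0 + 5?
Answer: 952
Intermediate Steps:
h = 5 (h = 0 + 5 = 5)
W = 312 (W = -26*(-12) = 312)
W - (-8*16)*h = 312 - (-8*16)*5 = 312 - (-128)*5 = 312 - 1*(-640) = 312 + 640 = 952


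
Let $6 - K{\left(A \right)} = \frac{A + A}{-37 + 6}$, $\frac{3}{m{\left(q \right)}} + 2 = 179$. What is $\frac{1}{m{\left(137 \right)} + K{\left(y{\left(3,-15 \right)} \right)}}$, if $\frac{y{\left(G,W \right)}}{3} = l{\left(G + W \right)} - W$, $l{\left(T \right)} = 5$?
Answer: $\frac{1829}{18085} \approx 0.10113$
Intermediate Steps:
$m{\left(q \right)} = \frac{1}{59}$ ($m{\left(q \right)} = \frac{3}{-2 + 179} = \frac{3}{177} = 3 \cdot \frac{1}{177} = \frac{1}{59}$)
$y{\left(G,W \right)} = 15 - 3 W$ ($y{\left(G,W \right)} = 3 \left(5 - W\right) = 15 - 3 W$)
$K{\left(A \right)} = 6 + \frac{2 A}{31}$ ($K{\left(A \right)} = 6 - \frac{A + A}{-37 + 6} = 6 - \frac{2 A}{-31} = 6 - 2 A \left(- \frac{1}{31}\right) = 6 - - \frac{2 A}{31} = 6 + \frac{2 A}{31}$)
$\frac{1}{m{\left(137 \right)} + K{\left(y{\left(3,-15 \right)} \right)}} = \frac{1}{\frac{1}{59} + \left(6 + \frac{2 \left(15 - -45\right)}{31}\right)} = \frac{1}{\frac{1}{59} + \left(6 + \frac{2 \left(15 + 45\right)}{31}\right)} = \frac{1}{\frac{1}{59} + \left(6 + \frac{2}{31} \cdot 60\right)} = \frac{1}{\frac{1}{59} + \left(6 + \frac{120}{31}\right)} = \frac{1}{\frac{1}{59} + \frac{306}{31}} = \frac{1}{\frac{18085}{1829}} = \frac{1829}{18085}$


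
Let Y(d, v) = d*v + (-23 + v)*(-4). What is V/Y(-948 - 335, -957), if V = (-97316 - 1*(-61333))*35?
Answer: -1259405/1231751 ≈ -1.0225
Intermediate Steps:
Y(d, v) = 92 - 4*v + d*v (Y(d, v) = d*v + (92 - 4*v) = 92 - 4*v + d*v)
V = -1259405 (V = (-97316 + 61333)*35 = -35983*35 = -1259405)
V/Y(-948 - 335, -957) = -1259405/(92 - 4*(-957) + (-948 - 335)*(-957)) = -1259405/(92 + 3828 - 1283*(-957)) = -1259405/(92 + 3828 + 1227831) = -1259405/1231751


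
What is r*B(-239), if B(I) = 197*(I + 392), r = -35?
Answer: -1054935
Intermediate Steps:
B(I) = 77224 + 197*I (B(I) = 197*(392 + I) = 77224 + 197*I)
r*B(-239) = -35*(77224 + 197*(-239)) = -35*(77224 - 47083) = -35*30141 = -1054935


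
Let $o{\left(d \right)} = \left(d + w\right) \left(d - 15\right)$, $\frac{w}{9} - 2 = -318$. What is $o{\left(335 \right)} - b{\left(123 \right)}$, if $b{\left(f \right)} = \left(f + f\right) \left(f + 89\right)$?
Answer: $-855032$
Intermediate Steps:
$w = -2844$ ($w = 18 + 9 \left(-318\right) = 18 - 2862 = -2844$)
$o{\left(d \right)} = \left(-2844 + d\right) \left(-15 + d\right)$ ($o{\left(d \right)} = \left(d - 2844\right) \left(d - 15\right) = \left(-2844 + d\right) \left(-15 + d\right)$)
$b{\left(f \right)} = 2 f \left(89 + f\right)$
$o{\left(335 \right)} - b{\left(123 \right)} = \left(42660 + 335^{2} - 957765\right) - 2 \cdot 123 \left(89 + 123\right) = \left(42660 + 112225 - 957765\right) - 2 \cdot 123 \cdot 212 = -802880 - 52152 = -855032$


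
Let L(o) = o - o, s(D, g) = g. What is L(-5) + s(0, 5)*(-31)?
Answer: -155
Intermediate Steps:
L(o) = 0
L(-5) + s(0, 5)*(-31) = 0 + 5*(-31) = 0 - 155 = -155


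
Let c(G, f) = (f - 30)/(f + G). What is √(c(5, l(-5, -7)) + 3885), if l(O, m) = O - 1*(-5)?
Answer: 3*√431 ≈ 62.282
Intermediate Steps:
l(O, m) = 5 + O (l(O, m) = O + 5 = 5 + O)
c(G, f) = (-30 + f)/(G + f)
√(c(5, l(-5, -7)) + 3885) = √((-30 + (5 - 5))/(5 + (5 - 5)) + 3885) = √((-30 + 0)/(5 + 0) + 3885) = √(-30/5 + 3885) = √((⅕)*(-30) + 3885) = √(-6 + 3885) = √3879 = 3*√431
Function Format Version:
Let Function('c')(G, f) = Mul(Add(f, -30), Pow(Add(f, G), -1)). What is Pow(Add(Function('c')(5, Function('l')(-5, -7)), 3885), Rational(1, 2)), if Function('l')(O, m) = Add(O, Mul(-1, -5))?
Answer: Mul(3, Pow(431, Rational(1, 2))) ≈ 62.282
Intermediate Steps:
Function('l')(O, m) = Add(5, O) (Function('l')(O, m) = Add(O, 5) = Add(5, O))
Function('c')(G, f) = Mul(Pow(Add(G, f), -1), Add(-30, f)) (Function('c')(G, f) = Mul(Add(-30, f), Pow(Add(G, f), -1)) = Mul(Pow(Add(G, f), -1), Add(-30, f)))
Pow(Add(Function('c')(5, Function('l')(-5, -7)), 3885), Rational(1, 2)) = Pow(Add(Mul(Pow(Add(5, Add(5, -5)), -1), Add(-30, Add(5, -5))), 3885), Rational(1, 2)) = Pow(Add(Mul(Pow(Add(5, 0), -1), Add(-30, 0)), 3885), Rational(1, 2)) = Pow(Add(Mul(Pow(5, -1), -30), 3885), Rational(1, 2)) = Pow(Add(Mul(Rational(1, 5), -30), 3885), Rational(1, 2)) = Pow(Add(-6, 3885), Rational(1, 2)) = Pow(3879, Rational(1, 2)) = Mul(3, Pow(431, Rational(1, 2)))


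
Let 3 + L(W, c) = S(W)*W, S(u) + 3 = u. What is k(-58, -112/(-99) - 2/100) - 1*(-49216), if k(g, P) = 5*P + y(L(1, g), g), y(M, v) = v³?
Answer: -144431539/990 ≈ -1.4589e+5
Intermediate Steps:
S(u) = -3 + u
L(W, c) = -3 + W*(-3 + W) (L(W, c) = -3 + (-3 + W)*W = -3 + W*(-3 + W))
k(g, P) = g³ + 5*P (k(g, P) = 5*P + g³ = g³ + 5*P)
k(-58, -112/(-99) - 2/100) - 1*(-49216) = ((-58)³ + 5*(-112/(-99) - 2/100)) - 1*(-49216) = (-195112 + 5*(-112*(-1/99) - 2*1/100)) + 49216 = (-195112 + 5*(112/99 - 1/50)) + 49216 = (-195112 + 5*(5501/4950)) + 49216 = (-195112 + 5501/990) + 49216 = -193155379/990 + 49216 = -144431539/990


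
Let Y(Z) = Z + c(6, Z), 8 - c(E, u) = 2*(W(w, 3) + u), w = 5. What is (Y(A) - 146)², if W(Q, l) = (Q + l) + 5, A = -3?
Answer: 25921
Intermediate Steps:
W(Q, l) = 5 + Q + l
c(E, u) = -18 - 2*u (c(E, u) = 8 - 2*((5 + 5 + 3) + u) = 8 - 2*(13 + u) = 8 - (26 + 2*u) = 8 + (-26 - 2*u) = -18 - 2*u)
Y(Z) = -18 - Z (Y(Z) = Z + (-18 - 2*Z) = -18 - Z)
(Y(A) - 146)² = ((-18 - 1*(-3)) - 146)² = ((-18 + 3) - 146)² = (-15 - 146)² = (-161)² = 25921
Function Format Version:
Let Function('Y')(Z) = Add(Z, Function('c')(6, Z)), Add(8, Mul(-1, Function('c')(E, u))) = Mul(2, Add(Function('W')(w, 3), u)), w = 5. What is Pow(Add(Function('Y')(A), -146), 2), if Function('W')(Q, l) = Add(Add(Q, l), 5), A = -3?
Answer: 25921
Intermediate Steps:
Function('W')(Q, l) = Add(5, Q, l)
Function('c')(E, u) = Add(-18, Mul(-2, u)) (Function('c')(E, u) = Add(8, Mul(-1, Mul(2, Add(Add(5, 5, 3), u)))) = Add(8, Mul(-1, Mul(2, Add(13, u)))) = Add(8, Mul(-1, Add(26, Mul(2, u)))) = Add(8, Add(-26, Mul(-2, u))) = Add(-18, Mul(-2, u)))
Function('Y')(Z) = Add(-18, Mul(-1, Z)) (Function('Y')(Z) = Add(Z, Add(-18, Mul(-2, Z))) = Add(-18, Mul(-1, Z)))
Pow(Add(Function('Y')(A), -146), 2) = Pow(Add(Add(-18, Mul(-1, -3)), -146), 2) = Pow(Add(Add(-18, 3), -146), 2) = Pow(Add(-15, -146), 2) = Pow(-161, 2) = 25921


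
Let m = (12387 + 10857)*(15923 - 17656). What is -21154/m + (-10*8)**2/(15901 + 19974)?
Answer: 5171255051/28902228810 ≈ 0.17892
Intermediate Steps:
m = -40281852 (m = 23244*(-1733) = -40281852)
-21154/m + (-10*8)**2/(15901 + 19974) = -21154/(-40281852) + (-10*8)**2/(15901 + 19974) = -21154*(-1/40281852) + (-80)**2/35875 = 10577/20140926 + 6400*(1/35875) = 10577/20140926 + 256/1435 = 5171255051/28902228810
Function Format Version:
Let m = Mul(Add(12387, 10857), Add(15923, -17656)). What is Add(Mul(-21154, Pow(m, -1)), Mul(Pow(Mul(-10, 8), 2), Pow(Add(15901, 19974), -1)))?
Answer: Rational(5171255051, 28902228810) ≈ 0.17892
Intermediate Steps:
m = -40281852 (m = Mul(23244, -1733) = -40281852)
Add(Mul(-21154, Pow(m, -1)), Mul(Pow(Mul(-10, 8), 2), Pow(Add(15901, 19974), -1))) = Add(Mul(-21154, Pow(-40281852, -1)), Mul(Pow(Mul(-10, 8), 2), Pow(Add(15901, 19974), -1))) = Add(Mul(-21154, Rational(-1, 40281852)), Mul(Pow(-80, 2), Pow(35875, -1))) = Add(Rational(10577, 20140926), Mul(6400, Rational(1, 35875))) = Add(Rational(10577, 20140926), Rational(256, 1435)) = Rational(5171255051, 28902228810)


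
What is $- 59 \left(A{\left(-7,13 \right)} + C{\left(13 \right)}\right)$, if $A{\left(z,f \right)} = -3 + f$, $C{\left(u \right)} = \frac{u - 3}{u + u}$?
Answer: $- \frac{7965}{13} \approx -612.69$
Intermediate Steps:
$C{\left(u \right)} = \frac{-3 + u}{2 u}$
$- 59 \left(A{\left(-7,13 \right)} + C{\left(13 \right)}\right) = - 59 \left(\left(-3 + 13\right) + \frac{-3 + 13}{2 \cdot 13}\right) = - 59 \left(10 + \frac{1}{2} \cdot \frac{1}{13} \cdot 10\right) = - 59 \left(10 + \frac{5}{13}\right) = \left(-59\right) \frac{135}{13} = - \frac{7965}{13}$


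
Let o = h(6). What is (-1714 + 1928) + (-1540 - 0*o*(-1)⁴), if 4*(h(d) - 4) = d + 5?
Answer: -1326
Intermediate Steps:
h(d) = 21/4 + d/4 (h(d) = 4 + (d + 5)/4 = 4 + (5 + d)/4 = 4 + (5/4 + d/4) = 21/4 + d/4)
o = 27/4 (o = 21/4 + (¼)*6 = 21/4 + 3/2 = 27/4 ≈ 6.7500)
(-1714 + 1928) + (-1540 - 0*o*(-1)⁴) = (-1714 + 1928) + (-1540 - 0*(27/4)*(-1)⁴) = 214 + (-1540 - 0) = 214 + (-1540 - 1*0) = 214 + (-1540 + 0) = 214 - 1540 = -1326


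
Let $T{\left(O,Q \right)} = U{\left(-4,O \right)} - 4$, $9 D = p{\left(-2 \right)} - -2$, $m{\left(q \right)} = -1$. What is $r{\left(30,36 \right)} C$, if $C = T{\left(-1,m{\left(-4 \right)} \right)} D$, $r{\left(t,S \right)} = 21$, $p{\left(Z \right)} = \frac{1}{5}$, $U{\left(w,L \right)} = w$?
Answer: $- \frac{616}{15} \approx -41.067$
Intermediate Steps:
$p{\left(Z \right)} = \frac{1}{5}$
$D = \frac{11}{45}$ ($D = \frac{\frac{1}{5} - -2}{9} = \frac{\frac{1}{5} + 2}{9} = \frac{1}{9} \cdot \frac{11}{5} = \frac{11}{45} \approx 0.24444$)
$T{\left(O,Q \right)} = -8$ ($T{\left(O,Q \right)} = -4 - 4 = -8$)
$C = - \frac{88}{45}$ ($C = \left(-8\right) \frac{11}{45} = - \frac{88}{45} \approx -1.9556$)
$r{\left(30,36 \right)} C = 21 \left(- \frac{88}{45}\right) = - \frac{616}{15}$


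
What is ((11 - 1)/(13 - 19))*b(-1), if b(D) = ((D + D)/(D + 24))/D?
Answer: -10/69 ≈ -0.14493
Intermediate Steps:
b(D) = 2/(24 + D) (b(D) = ((2*D)/(24 + D))/D = (2*D/(24 + D))/D = 2/(24 + D))
((11 - 1)/(13 - 19))*b(-1) = ((11 - 1)/(13 - 19))*(2/(24 - 1)) = (10/(-6))*(2/23) = (10*(-1/6))*(2*(1/23)) = -5/3*2/23 = -10/69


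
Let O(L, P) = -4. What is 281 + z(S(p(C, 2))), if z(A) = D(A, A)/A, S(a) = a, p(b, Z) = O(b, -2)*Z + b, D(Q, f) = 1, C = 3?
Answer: 1404/5 ≈ 280.80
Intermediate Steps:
p(b, Z) = b - 4*Z (p(b, Z) = -4*Z + b = b - 4*Z)
z(A) = 1/A
281 + z(S(p(C, 2))) = 281 + 1/(3 - 4*2) = 281 + 1/(3 - 8) = 281 + 1/(-5) = 281 - ⅕ = 1404/5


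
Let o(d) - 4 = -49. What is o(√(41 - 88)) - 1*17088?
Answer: -17133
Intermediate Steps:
o(d) = -45 (o(d) = 4 - 49 = -45)
o(√(41 - 88)) - 1*17088 = -45 - 1*17088 = -45 - 17088 = -17133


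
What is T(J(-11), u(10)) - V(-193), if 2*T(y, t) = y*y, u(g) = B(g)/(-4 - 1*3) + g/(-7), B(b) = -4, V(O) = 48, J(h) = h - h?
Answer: -48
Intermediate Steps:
J(h) = 0
u(g) = 4/7 - g/7 (u(g) = -4/(-4 - 1*3) + g/(-7) = -4/(-4 - 3) + g*(-1/7) = -4/(-7) - g/7 = -4*(-1/7) - g/7 = 4/7 - g/7)
T(y, t) = y**2/2 (T(y, t) = (y*y)/2 = y**2/2)
T(J(-11), u(10)) - V(-193) = (1/2)*0**2 - 1*48 = (1/2)*0 - 48 = 0 - 48 = -48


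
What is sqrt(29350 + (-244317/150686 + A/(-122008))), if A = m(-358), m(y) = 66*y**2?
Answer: 5*sqrt(6185280543586957810630)/2298112186 ≈ 171.11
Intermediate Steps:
A = 8458824 (A = 66*(-358)**2 = 66*128164 = 8458824)
sqrt(29350 + (-244317/150686 + A/(-122008))) = sqrt(29350 + (-244317/150686 + 8458824/(-122008))) = sqrt(29350 + (-244317*1/150686 + 8458824*(-1/122008))) = sqrt(29350 + (-244317/150686 - 1057353/15251)) = sqrt(29350 - 163054372725/2298112186) = sqrt(67286538286375/2298112186) = 5*sqrt(6185280543586957810630)/2298112186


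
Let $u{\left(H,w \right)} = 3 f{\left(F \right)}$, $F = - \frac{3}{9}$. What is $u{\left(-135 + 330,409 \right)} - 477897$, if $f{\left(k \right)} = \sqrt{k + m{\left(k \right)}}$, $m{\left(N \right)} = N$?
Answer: $-477897 + i \sqrt{6} \approx -4.779 \cdot 10^{5} + 2.4495 i$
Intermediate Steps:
$F = - \frac{1}{3}$ ($F = \left(-3\right) \frac{1}{9} = - \frac{1}{3} \approx -0.33333$)
$f{\left(k \right)} = \sqrt{2} \sqrt{k}$ ($f{\left(k \right)} = \sqrt{k + k} = \sqrt{2 k} = \sqrt{2} \sqrt{k}$)
$u{\left(H,w \right)} = i \sqrt{6}$ ($u{\left(H,w \right)} = 3 \sqrt{2} \sqrt{- \frac{1}{3}} = 3 \sqrt{2} \frac{i \sqrt{3}}{3} = 3 \frac{i \sqrt{6}}{3} = i \sqrt{6}$)
$u{\left(-135 + 330,409 \right)} - 477897 = i \sqrt{6} - 477897 = -477897 + i \sqrt{6}$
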